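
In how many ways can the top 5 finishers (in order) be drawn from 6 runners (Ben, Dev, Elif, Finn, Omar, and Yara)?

This is an ordered selection of 5 from 6: P(6,5).
That gives 6 × 5 × 4 × 3 × 2 = 720.

720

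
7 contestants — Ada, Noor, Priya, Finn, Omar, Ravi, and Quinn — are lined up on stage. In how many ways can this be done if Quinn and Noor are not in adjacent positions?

There are 7! = 5040 arrangements in all. If Quinn and Noor are adjacent, merging them into one block gives 2·(6)! = 1440 arrangements.
Complementary counting: 5040 − 1440 = 3600.

3600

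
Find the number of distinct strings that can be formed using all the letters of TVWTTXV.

420

Letter multiplicities in TVWTTXV: T×3, V×2, W×1, X×1.
The number of distinct arrangements is 7!/(3!·2!) = 5040/12 = 420.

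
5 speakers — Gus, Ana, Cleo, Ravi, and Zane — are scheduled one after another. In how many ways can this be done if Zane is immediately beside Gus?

48

Treat {Zane, Gus} as a single unit. There are 4 units to order, and the pair itself can be ordered 2 ways.
So the count is 2·(4)! = 48.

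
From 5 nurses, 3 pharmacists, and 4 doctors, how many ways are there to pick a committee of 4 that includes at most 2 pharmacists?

Split by how many pharmacists are chosen (0 through 2).
Sum: C(3,0)·C(9,4) + C(3,1)·C(9,3) + C(3,2)·C(9,2) = 126 + 252 + 108 = 486.

486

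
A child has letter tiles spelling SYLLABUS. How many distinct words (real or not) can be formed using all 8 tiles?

10080

The 8 letters of SYLLABUS have repeats: L appearing twice and S appearing twice.
The number of distinct arrangements is 8!/(2!·2!) = 40320/4 = 10080.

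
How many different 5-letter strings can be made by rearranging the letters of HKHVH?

Letter multiplicities in HKHVH: H×3, K×1, V×1.
Dividing 5! = 120 by 3! = 6 for the repeated letters gives 20.

20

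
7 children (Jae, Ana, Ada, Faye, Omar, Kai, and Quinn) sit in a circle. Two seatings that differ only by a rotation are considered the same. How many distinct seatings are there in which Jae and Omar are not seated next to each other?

All circular seatings of 7 people number (6)! = 720.
Seatings with Jae beside Omar: treat them as a block with 2 internal orders, giving 2 × (5)! = 240.
Subtracting, 720 − 240 = 480.

480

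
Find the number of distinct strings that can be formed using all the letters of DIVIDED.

Letter multiplicities in DIVIDED: D×3, E×1, I×2, V×1.
The number of distinct arrangements is 7!/(3!·2!) = 5040/12 = 420.

420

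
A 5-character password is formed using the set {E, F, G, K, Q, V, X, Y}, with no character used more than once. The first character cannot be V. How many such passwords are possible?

5880

The first character has 8−1 = 7 choices (anything except V).
The remaining 4 characters are filled from the other 7 symbols without repetition: 7 × 6 × 5 × 4 = 840.
Total: 7 × 840 = 5880.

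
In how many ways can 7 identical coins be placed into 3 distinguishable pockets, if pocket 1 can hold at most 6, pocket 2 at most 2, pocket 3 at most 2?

Ignoring the caps, the number of non-negative solutions to x_1+…+x_3 = 7 is C(9,2) = 36.
Subtract solutions that violate a single cap (substitute x_i' = x_i − (cap_i+1)): x_1 ≥ 7 gives C(2,2) = 1; x_2 ≥ 3 gives C(6,2) = 15; x_3 ≥ 3 gives C(6,2) = 15. Together 31.
Add back pairs where two caps are both exceeded: 0 + 0 + 3 = 3.
By inclusion–exclusion the count is 36 − 31 + 3 = 8.

8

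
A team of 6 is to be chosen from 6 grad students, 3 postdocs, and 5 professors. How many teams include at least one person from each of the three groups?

Total 6-person selections from all 14: C(14,6) = 3003.
Selections missing a whole group: no grad students → C(8,6) = 28; no postdocs → C(11,6) = 462; no professors → C(9,6) = 84.
Add back selections omitting two groups (i.e. drawn from a single group): C(6,6) + C(3,6) + C(5,6) = 1.
By inclusion–exclusion: 3003 − 574 + 1 = 2430.

2430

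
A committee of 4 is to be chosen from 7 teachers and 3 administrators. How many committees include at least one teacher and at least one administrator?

175

Unrestricted: C(10,4) = 210 ways to pick any 4 of the 10.
Subtract selections that omit an entire group: no teachers → C(3,4) = 0; no administrators → C(7,4) = 35.
Both groups omitted at once is impossible, so 210 − 35 = 175.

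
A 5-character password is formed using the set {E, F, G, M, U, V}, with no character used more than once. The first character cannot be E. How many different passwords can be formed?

The first character has 6−1 = 5 choices (anything except E).
The remaining 4 characters are filled from the other 5 symbols without repetition: 5 × 4 × 3 × 2 = 120.
Total: 5 × 120 = 600.

600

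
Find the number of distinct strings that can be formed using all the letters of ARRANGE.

Letter multiplicities in ARRANGE: A×2, E×1, G×1, N×1, R×2.
Dividing 7! = 5040 by 2!·2! = 4 for the repeated letters gives 1260.

1260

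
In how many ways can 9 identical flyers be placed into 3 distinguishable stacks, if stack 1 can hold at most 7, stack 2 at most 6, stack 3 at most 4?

By stars and bars, unrestricted non-negative solutions to x_1+…+x_3 = 9 number C(9+2,2) = 55.
Subtract solutions that violate a single cap (substitute x_i' = x_i − (cap_i+1)): x_1 ≥ 8 gives C(3,2) = 3; x_2 ≥ 7 gives C(4,2) = 6; x_3 ≥ 5 gives C(6,2) = 15. Together 24.
No two caps can be exceeded simultaneously, so the pair terms are all 0.
By inclusion–exclusion the count is 55 − 24 + 0 = 31.

31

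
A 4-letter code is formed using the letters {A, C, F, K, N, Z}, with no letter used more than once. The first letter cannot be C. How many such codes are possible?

300

The first letter has 6−1 = 5 choices (anything except C).
The remaining 3 letters are filled from the other 5 symbols without repetition: 5 × 4 × 3 = 60.
Total: 5 × 60 = 300.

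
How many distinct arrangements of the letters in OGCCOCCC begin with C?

105

Fix C in the first position and arrange the remaining 7 letters.
Those 7 letters have C appearing 4 times and O appearing twice, giving (7)!/(4!·2!) = 105.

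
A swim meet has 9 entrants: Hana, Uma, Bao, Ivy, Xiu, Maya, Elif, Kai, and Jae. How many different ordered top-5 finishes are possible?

15120

This is an ordered selection of 5 from 9: P(9,5).
That gives 9 × 8 × 7 × 6 × 5 = 15120.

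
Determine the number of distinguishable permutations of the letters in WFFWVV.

The 6 letters of WFFWVV have repeats: F appearing twice, V appearing twice, and W appearing twice.
So there are 6! / (2!·2!·2!) = 90 distinguishable arrangements.

90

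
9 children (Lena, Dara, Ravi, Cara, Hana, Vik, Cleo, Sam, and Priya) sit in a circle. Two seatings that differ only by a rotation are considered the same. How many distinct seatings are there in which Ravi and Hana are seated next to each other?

Glue Ravi and Hana into a block (2 internal orders). Seating 8 units around a circle gives (7)! arrangements.
So 2 × (7)! = 2 × 5040 = 10080.

10080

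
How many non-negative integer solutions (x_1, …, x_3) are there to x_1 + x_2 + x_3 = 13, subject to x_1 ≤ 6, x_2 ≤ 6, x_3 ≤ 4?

Ignoring the caps, the number of non-negative solutions to x_1+…+x_3 = 13 is C(15,2) = 105.
Subtract solutions that violate a single cap (substitute x_i' = x_i − (cap_i+1)): x_1 ≥ 7 gives C(8,2) = 28; x_2 ≥ 7 gives C(8,2) = 28; x_3 ≥ 5 gives C(10,2) = 45. Together 101.
Add back pairs where two caps are both exceeded: 0 + 3 + 3 = 6.
By inclusion–exclusion the count is 105 − 101 + 6 = 10.

10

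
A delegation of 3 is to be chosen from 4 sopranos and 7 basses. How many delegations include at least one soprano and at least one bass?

Total 3-person selections from all 11: C(11,3) = 165.
Selections missing a whole group: no sopranos → C(7,3) = 35; no basses → C(4,3) = 4.
Both groups omitted at once is impossible, so 165 − 39 = 126.

126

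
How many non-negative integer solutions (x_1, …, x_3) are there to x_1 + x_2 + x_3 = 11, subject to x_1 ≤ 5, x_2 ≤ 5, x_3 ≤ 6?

Ignoring the caps, the number of non-negative solutions to x_1+…+x_3 = 11 is C(13,2) = 78.
Subtract solutions that violate a single cap (substitute x_i' = x_i − (cap_i+1)): x_1 ≥ 6 gives C(7,2) = 21; x_2 ≥ 6 gives C(7,2) = 21; x_3 ≥ 7 gives C(6,2) = 15. Together 57.
No two caps can be exceeded simultaneously, so the pair terms are all 0.
By inclusion–exclusion the count is 78 − 57 + 0 = 21.

21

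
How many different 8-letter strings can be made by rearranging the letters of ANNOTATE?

5040

ANNOTATE has 8 letters with A appearing twice, N appearing twice, and T appearing twice.
The number of distinct arrangements is 8!/(2!·2!·2!) = 40320/8 = 5040.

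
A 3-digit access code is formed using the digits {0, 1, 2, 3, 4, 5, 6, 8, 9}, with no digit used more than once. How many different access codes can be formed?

Choose and order 3 of the 9 symbols: the first digit has 9 options, the next 8, then 7.
9 × 8 × 7 = 504.

504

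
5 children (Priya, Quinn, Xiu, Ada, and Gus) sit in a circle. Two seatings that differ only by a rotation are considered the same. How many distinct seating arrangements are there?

Around a circle, 5 distinct people have 5!/5 = (4)! = 24 rotationally distinct seatings.

24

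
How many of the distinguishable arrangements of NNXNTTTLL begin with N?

With the first slot taken by N, it remains to arrange the other 8 letters (NXNTTTLL).
Those 8 letters have L appearing twice, N appearing twice, and T appearing 3 times, giving (8)!/(3!·2!·2!) = 1680.

1680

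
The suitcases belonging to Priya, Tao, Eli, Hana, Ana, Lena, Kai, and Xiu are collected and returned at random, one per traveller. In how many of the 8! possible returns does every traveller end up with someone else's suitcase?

This is the derangement count D_8: permutations of 8 items with no fixed point.
By inclusion–exclusion this is Σ_{j=0}^{8} (−1)^j C(8,j)·(8−j)!.
Computing: 40320 − 40320 + 20160 − 6720 + 1680 − 336 + 56 − 8 + 1 = 14833.

14833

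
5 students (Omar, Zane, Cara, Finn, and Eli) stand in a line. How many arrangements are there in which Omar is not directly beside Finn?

72

Of the 5! = 120 arrangements, those with Omar and Finn adjacent number 2 × 4! = 48 (treat the pair as a block with 2 internal orders).
Complementary counting: 120 − 48 = 72.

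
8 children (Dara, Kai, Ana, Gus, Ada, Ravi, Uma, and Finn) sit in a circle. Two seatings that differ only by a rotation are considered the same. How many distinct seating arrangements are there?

Around a circle, 8 distinct people have 8!/8 = (7)! = 5040 rotationally distinct seatings.

5040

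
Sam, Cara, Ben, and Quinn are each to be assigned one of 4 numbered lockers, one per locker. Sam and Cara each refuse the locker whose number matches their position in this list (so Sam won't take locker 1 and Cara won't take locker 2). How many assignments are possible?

Let Aᵢ (for i ∈ {1, 2}) be the placements that put person i in their forbidden locker. Any j of these fix j positions, leaving (4−j)! ways to fill the rest, and there are C(2,j) ways to pick which j.
By inclusion–exclusion, the number of valid placements is Σ_{j=0}^{2} (−1)^j C(2,j)·(4−j)!.
Computing: 24 − 12 + 2 = 14.

14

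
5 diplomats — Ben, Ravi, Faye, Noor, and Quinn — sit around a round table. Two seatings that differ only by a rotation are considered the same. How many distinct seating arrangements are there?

24

Around a circle, 5 distinct people have 5!/5 = (4)! = 24 rotationally distinct seatings.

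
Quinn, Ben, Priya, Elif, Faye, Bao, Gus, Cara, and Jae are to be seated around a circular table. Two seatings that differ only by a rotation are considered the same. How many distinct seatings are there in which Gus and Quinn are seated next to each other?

Glue Gus and Quinn into a block (2 internal orders). Seating 8 units around a circle gives (7)! arrangements.
So 2 × (7)! = 2 × 5040 = 10080.

10080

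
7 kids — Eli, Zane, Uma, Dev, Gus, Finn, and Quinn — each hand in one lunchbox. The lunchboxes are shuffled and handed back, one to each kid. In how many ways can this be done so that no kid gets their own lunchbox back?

1854

This is the derangement count D_7: permutations of 7 items with no fixed point.
By inclusion–exclusion this is Σ_{j=0}^{7} (−1)^j C(7,j)·(7−j)!.
Computing: 5040 − 5040 + 2520 − 840 + 210 − 42 + 7 − 1 = 1854.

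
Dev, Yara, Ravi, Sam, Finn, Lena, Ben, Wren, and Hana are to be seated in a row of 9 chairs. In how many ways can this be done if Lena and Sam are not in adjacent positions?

282240

Of the 9! = 362880 arrangements, those with Lena and Sam adjacent number 2 × 8! = 80640 (treat the pair as a block with 2 internal orders).
Complementary counting: 362880 − 80640 = 282240.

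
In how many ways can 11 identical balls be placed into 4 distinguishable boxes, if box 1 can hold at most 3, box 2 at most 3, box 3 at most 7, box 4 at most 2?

29

Ignoring the caps, the number of non-negative solutions to x_1+…+x_4 = 11 is C(14,3) = 364.
Subtract solutions that violate a single cap (substitute x_i' = x_i − (cap_i+1)): x_1 ≥ 4 gives C(10,3) = 120; x_2 ≥ 4 gives C(10,3) = 120; x_3 ≥ 8 gives C(6,3) = 20; x_4 ≥ 3 gives C(11,3) = 165. Together 425.
Add back pairs where two caps are both exceeded: 20 + 0 + 35 + 0 + 35 + 1 = 91.
Subtract triples: 0 + 1 + 0 + 0 = 1.
By inclusion–exclusion the count is 364 − 425 + 91 − 1 = 29.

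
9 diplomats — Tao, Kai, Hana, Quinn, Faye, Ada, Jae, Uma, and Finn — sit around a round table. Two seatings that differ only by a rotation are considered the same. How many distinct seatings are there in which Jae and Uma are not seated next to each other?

All circular seatings of 9 people number (8)! = 40320.
Those with Jae next to Uma: fuse the pair into one unit and seat 8 units around a circle — 2·(7)! = 10080.
Subtracting, 40320 − 10080 = 30240.

30240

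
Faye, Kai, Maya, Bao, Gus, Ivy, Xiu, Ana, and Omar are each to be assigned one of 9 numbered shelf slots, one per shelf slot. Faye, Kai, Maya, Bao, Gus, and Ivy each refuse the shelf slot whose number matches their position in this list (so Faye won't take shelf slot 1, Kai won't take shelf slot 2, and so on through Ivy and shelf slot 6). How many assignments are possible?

Let Aᵢ (for 1 ≤ i ≤ 6) be the placements that put person i in their forbidden shelf slot. Any j of these fix j positions, leaving (9−j)! ways to fill the rest, and there are C(6,j) ways to pick which j.
By inclusion–exclusion, the number of valid placements is Σ_{j=0}^{6} (−1)^j C(6,j)·(9−j)!.
Computing: 362880 − 241920 + 75600 − 14400 + 1800 − 144 + 6 = 183822.

183822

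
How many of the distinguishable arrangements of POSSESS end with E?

30

With the last slot taken by E, it remains to arrange the other 6 letters (POSSSS).
Those 6 letters have S appearing 4 times, giving (6)!/(4!) = 30.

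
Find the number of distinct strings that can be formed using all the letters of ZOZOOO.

15

Letter multiplicities in ZOZOOO: O×4, Z×2.
So there are 6! / (4!·2!) = 15 distinguishable arrangements.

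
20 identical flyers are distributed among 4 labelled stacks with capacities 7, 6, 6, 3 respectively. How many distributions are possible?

10

Ignoring the caps, the number of non-negative solutions to x_1+…+x_4 = 20 is C(23,3) = 1771.
Subtract solutions that violate a single cap (substitute x_i' = x_i − (cap_i+1)): x_1 ≥ 8 gives C(15,3) = 455; x_2 ≥ 7 gives C(16,3) = 560; x_3 ≥ 7 gives C(16,3) = 560; x_4 ≥ 4 gives C(19,3) = 969. Together 2544.
Add back pairs where two caps are both exceeded: 56 + 56 + 165 + 84 + 220 + 220 = 801.
Subtract triples: 0 + 4 + 4 + 10 = 18.
By inclusion–exclusion the count is 1771 − 2544 + 801 − 18 = 10.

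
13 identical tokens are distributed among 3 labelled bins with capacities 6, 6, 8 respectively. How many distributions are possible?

By stars and bars, unrestricted non-negative solutions to x_1+…+x_3 = 13 number C(13+2,2) = 105.
Subtract solutions that violate a single cap (substitute x_i' = x_i − (cap_i+1)): x_1 ≥ 7 gives C(8,2) = 28; x_2 ≥ 7 gives C(8,2) = 28; x_3 ≥ 9 gives C(6,2) = 15. Together 71.
No two caps can be exceeded simultaneously, so the pair terms are all 0.
By inclusion–exclusion the count is 105 − 71 + 0 = 34.

34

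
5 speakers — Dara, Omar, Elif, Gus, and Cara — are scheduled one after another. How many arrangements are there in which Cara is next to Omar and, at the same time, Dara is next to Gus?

24

Treat {Cara,Omar} as one block (2 orders) and {Dara,Gus} as another (2 orders).
That leaves 3 units to arrange: 2 × 2 × 3! = 4 × 6 = 24.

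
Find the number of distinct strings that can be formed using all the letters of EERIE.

20

The 5 letters of EERIE have repeats: E appearing 3 times.
Dividing 5! = 120 by 3! = 6 for the repeated letters gives 20.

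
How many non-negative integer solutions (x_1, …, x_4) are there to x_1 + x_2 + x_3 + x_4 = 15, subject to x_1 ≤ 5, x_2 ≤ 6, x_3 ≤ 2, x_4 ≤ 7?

Without the upper bounds there are C(18,3) = 816 ways to split 15 among 4 variables.
Subtract solutions that violate a single cap (substitute x_i' = x_i − (cap_i+1)): x_1 ≥ 6 gives C(12,3) = 220; x_2 ≥ 7 gives C(11,3) = 165; x_3 ≥ 3 gives C(15,3) = 455; x_4 ≥ 8 gives C(10,3) = 120. Together 960.
Add back pairs where two caps are both exceeded: 10 + 84 + 4 + 56 + 1 + 35 = 190.
By inclusion–exclusion the count is 816 − 960 + 190 = 46.

46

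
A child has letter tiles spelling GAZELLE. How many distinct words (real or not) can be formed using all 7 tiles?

GAZELLE has 7 letters with E appearing twice and L appearing twice.
So there are 7! / (2!·2!) = 1260 distinguishable arrangements.

1260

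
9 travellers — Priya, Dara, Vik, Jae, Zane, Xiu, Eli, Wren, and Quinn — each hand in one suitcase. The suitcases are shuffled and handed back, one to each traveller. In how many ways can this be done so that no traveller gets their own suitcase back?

133496

Count assignments avoiding every fixed point. For any j of the 9 travellers fixed to their own suitcase, the other 9−j can be arranged in (9−j)! ways.
By inclusion–exclusion this is Σ_{j=0}^{9} (−1)^j C(9,j)·(9−j)!.
Computing: 362880 − 362880 + 181440 − 60480 + 15120 − 3024 + 504 − 72 + 9 − 1 = 133496.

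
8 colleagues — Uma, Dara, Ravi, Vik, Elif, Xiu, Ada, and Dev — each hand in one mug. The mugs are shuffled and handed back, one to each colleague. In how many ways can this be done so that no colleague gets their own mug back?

14833

Count assignments avoiding every fixed point. For any j of the 8 colleagues fixed to their own mug, the other 8−j can be arranged in (8−j)! ways.
By inclusion–exclusion this is Σ_{j=0}^{8} (−1)^j C(8,j)·(8−j)!.
Computing: 40320 − 40320 + 20160 − 6720 + 1680 − 336 + 56 − 8 + 1 = 14833.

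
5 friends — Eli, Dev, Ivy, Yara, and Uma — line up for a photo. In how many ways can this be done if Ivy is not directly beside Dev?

Of the 5! = 120 arrangements, those with Ivy and Dev adjacent number 2 × 4! = 48 (treat the pair as a block with 2 internal orders).
Complementary counting: 120 − 48 = 72.

72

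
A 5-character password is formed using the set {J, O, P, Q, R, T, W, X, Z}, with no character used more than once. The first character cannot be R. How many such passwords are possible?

The first character has 9−1 = 8 choices (anything except R).
The remaining 4 characters are filled from the other 8 symbols without repetition: 8 × 7 × 6 × 5 = 1680.
Total: 8 × 1680 = 13440.

13440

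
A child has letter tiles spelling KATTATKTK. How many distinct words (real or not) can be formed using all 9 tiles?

1260

KATTATKTK has 9 letters with A appearing twice, K appearing 3 times, and T appearing 4 times.
The number of distinct arrangements is 9!/(4!·3!·2!) = 362880/288 = 1260.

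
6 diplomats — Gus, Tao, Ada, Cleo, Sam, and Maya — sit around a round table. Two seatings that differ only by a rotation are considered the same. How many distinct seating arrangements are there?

120

Seat Gus anywhere (absorbing the rotational symmetry), then permute the other 5: (5)! = 120.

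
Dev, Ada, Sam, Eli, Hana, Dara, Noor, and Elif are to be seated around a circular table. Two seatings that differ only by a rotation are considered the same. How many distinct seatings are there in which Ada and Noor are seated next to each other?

1440

Treat {Ada, Noor} as one unit (2 internal orders) and seat the resulting 7 units around the table: (6)! circular arrangements.
So 2 × (6)! = 2 × 720 = 1440.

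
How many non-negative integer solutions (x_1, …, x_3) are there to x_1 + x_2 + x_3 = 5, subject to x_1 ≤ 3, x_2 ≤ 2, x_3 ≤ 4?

Without the upper bounds there are C(7,2) = 21 ways to split 5 among 3 variables.
Subtract solutions that violate a single cap (substitute x_i' = x_i − (cap_i+1)): x_1 ≥ 4 gives C(3,2) = 3; x_2 ≥ 3 gives C(4,2) = 6; x_3 ≥ 5 gives C(2,2) = 1. Together 10.
No two caps can be exceeded simultaneously, so the pair terms are all 0.
By inclusion–exclusion the count is 21 − 10 + 0 = 11.

11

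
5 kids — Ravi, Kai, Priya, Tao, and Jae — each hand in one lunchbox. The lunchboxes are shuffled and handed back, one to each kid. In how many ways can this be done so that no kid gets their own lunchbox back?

Count assignments avoiding every fixed point. For any j of the 5 kids fixed to their own lunchbox, the other 5−j can be arranged in (5−j)! ways.
By inclusion–exclusion this is Σ_{j=0}^{5} (−1)^j C(5,j)·(5−j)!.
Computing: 120 − 120 + 60 − 20 + 5 − 1 = 44.

44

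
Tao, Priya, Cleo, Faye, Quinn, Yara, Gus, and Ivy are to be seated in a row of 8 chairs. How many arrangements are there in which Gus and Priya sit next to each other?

10080

Treat {Gus, Priya} as a single unit. There are 7 units to order, and the pair itself can be ordered 2 ways.
That gives 2 × 7! = 2 × 5040 = 10080.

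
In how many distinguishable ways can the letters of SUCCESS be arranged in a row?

420

SUCCESS has 7 letters with C appearing twice and S appearing 3 times.
The number of distinct arrangements is 7!/(3!·2!) = 5040/12 = 420.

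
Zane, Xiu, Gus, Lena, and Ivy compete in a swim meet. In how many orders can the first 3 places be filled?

There are 5 choices for 1st place, 4 for 2nd, and 3 for 3rd.
That gives 5 × 4 × 3 = 60.

60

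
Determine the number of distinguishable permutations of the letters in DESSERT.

Letter multiplicities in DESSERT: D×1, E×2, R×1, S×2, T×1.
Dividing 7! = 5040 by 2!·2! = 4 for the repeated letters gives 1260.

1260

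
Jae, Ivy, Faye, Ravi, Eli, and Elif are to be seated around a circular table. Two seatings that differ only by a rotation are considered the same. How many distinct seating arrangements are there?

Fix one person's seat to break rotational symmetry; the remaining 5 people can be arranged in (5)! = 120 ways.

120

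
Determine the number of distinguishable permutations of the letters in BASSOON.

The 7 letters of BASSOON have repeats: O appearing twice and S appearing twice.
So there are 7! / (2!·2!) = 1260 distinguishable arrangements.

1260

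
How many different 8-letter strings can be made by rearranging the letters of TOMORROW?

3360

The 8 letters of TOMORROW have repeats: O appearing 3 times and R appearing twice.
Dividing 8! = 40320 by 3!·2! = 12 for the repeated letters gives 3360.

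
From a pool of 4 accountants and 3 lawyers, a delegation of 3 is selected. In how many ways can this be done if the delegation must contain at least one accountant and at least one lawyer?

With no constraint there are C(7,3) = 35 possible selections.
Subtract selections that omit an entire group: no accountants → C(3,3) = 1; no lawyers → C(4,3) = 4.
Both groups omitted at once is impossible, so 35 − 5 = 30.

30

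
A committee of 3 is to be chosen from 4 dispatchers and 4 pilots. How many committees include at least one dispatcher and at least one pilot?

Total 3-person selections from all 8: C(8,3) = 56.
Subtract selections that omit an entire group: no dispatchers → C(4,3) = 4; no pilots → C(4,3) = 4.
Both groups omitted at once is impossible, so 56 − 8 = 48.

48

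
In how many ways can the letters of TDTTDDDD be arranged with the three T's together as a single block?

6

Treat the 3 copies of T as a single block. The multiset to arrange is then {TTT, D, D, D, D, D}, 6 items in all.
That gives (6)!/(5!) = 6 arrangements.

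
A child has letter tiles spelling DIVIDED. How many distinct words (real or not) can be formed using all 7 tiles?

420

DIVIDED has 7 letters with D appearing 3 times and I appearing twice.
So there are 7! / (3!·2!) = 420 distinguishable arrangements.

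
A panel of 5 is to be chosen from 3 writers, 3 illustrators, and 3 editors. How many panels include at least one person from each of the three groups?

108

Unrestricted: C(9,5) = 126 ways to pick any 5 of the 9.
Subtract selections that omit an entire group: no writers → C(6,5) = 6; no illustrators → C(6,5) = 6; no editors → C(6,5) = 6.
Add back selections omitting two groups (i.e. drawn from a single group): C(3,5) + C(3,5) + C(3,5) = 0.
By inclusion–exclusion: 126 − 18 + 0 = 108.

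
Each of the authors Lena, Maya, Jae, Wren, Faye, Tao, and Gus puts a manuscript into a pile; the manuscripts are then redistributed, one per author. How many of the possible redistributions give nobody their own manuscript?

1854

This is the derangement count D_7: permutations of 7 items with no fixed point.
By inclusion–exclusion this is Σ_{j=0}^{7} (−1)^j C(7,j)·(7−j)!.
Computing: 5040 − 5040 + 2520 − 840 + 210 − 42 + 7 − 1 = 1854.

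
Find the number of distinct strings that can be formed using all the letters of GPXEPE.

The 6 letters of GPXEPE have repeats: E appearing twice and P appearing twice.
Dividing 6! = 720 by 2!·2! = 4 for the repeated letters gives 180.

180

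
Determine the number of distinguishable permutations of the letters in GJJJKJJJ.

56

GJJJKJJJ has 8 letters with J appearing 6 times.
The number of distinct arrangements is 8!/(6!) = 40320/720 = 56.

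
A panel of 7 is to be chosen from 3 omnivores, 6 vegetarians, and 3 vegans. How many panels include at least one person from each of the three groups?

Unrestricted: C(12,7) = 792 ways to pick any 7 of the 12.
Subtract selections that omit an entire group: no omnivores → C(9,7) = 36; no vegetarians → C(6,7) = 0; no vegans → C(9,7) = 36.
Add back selections omitting two groups (i.e. drawn from a single group): C(3,7) + C(6,7) + C(3,7) = 0.
By inclusion–exclusion: 792 − 72 + 0 = 720.

720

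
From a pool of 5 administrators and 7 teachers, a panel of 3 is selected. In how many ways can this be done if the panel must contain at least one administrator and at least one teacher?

175

Total 3-person selections from all 12: C(12,3) = 220.
Selections missing a whole group: no administrators → C(7,3) = 35; no teachers → C(5,3) = 10.
Both groups omitted at once is impossible, so 220 − 45 = 175.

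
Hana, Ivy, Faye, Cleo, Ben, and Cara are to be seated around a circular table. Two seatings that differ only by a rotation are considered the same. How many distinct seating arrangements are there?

Around a circle, 6 distinct people have 6!/6 = (5)! = 120 rotationally distinct seatings.

120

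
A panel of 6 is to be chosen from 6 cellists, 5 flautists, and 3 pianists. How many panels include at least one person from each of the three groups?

Total 6-person selections from all 14: C(14,6) = 3003.
Selections missing a whole group: no cellists → C(8,6) = 28; no flautists → C(9,6) = 84; no pianists → C(11,6) = 462.
Add back selections omitting two groups (i.e. drawn from a single group): C(6,6) + C(5,6) + C(3,6) = 1.
By inclusion–exclusion: 3003 − 574 + 1 = 2430.

2430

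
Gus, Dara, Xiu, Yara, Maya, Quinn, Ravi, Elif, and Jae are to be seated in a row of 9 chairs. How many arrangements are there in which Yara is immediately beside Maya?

Glue Yara and Maya into one block (2 internal orders), leaving 8 units to arrange in a row.
That gives 2 × 8! = 2 × 40320 = 80640.

80640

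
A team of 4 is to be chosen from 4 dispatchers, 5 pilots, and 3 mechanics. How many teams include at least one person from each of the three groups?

270

Unrestricted: C(12,4) = 495 ways to pick any 4 of the 12.
Subtract selections that omit an entire group: no dispatchers → C(8,4) = 70; no pilots → C(7,4) = 35; no mechanics → C(9,4) = 126.
Add back selections omitting two groups (i.e. drawn from a single group): C(4,4) + C(5,4) + C(3,4) = 6.
By inclusion–exclusion: 495 − 231 + 6 = 270.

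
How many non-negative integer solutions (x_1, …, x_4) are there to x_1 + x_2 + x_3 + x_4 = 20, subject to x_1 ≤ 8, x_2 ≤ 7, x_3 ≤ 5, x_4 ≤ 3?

Without the upper bounds there are C(23,3) = 1771 ways to split 20 among 4 variables.
Subtract solutions that violate a single cap (substitute x_i' = x_i − (cap_i+1)): x_1 ≥ 9 gives C(14,3) = 364; x_2 ≥ 8 gives C(15,3) = 455; x_3 ≥ 6 gives C(17,3) = 680; x_4 ≥ 4 gives C(19,3) = 969. Together 2468.
Add back pairs where two caps are both exceeded: 20 + 56 + 120 + 84 + 165 + 286 = 731.
Subtract triples: 0 + 0 + 4 + 10 = 14.
By inclusion–exclusion the count is 1771 − 2468 + 731 − 14 = 20.

20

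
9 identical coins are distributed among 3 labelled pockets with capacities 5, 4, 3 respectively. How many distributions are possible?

10

Ignoring the caps, the number of non-negative solutions to x_1+…+x_3 = 9 is C(11,2) = 55.
Subtract solutions that violate a single cap (substitute x_i' = x_i − (cap_i+1)): x_1 ≥ 6 gives C(5,2) = 10; x_2 ≥ 5 gives C(6,2) = 15; x_3 ≥ 4 gives C(7,2) = 21. Together 46.
Add back pairs where two caps are both exceeded: 0 + 0 + 1 = 1.
By inclusion–exclusion the count is 55 − 46 + 1 = 10.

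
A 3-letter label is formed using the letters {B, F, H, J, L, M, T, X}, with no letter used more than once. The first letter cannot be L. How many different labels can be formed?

The first letter has 8−1 = 7 choices (anything except L).
The remaining 2 letters are filled from the other 7 symbols without repetition: 7 × 6 = 42.
Total: 7 × 42 = 294.

294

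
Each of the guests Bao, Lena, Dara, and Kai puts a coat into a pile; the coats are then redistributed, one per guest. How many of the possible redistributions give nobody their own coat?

Count assignments avoiding every fixed point. For any j of the 4 guests fixed to their own coat, the other 4−j can be arranged in (4−j)! ways.
By inclusion–exclusion this is Σ_{j=0}^{4} (−1)^j C(4,j)·(4−j)!.
Computing: 24 − 24 + 12 − 4 + 1 = 9.

9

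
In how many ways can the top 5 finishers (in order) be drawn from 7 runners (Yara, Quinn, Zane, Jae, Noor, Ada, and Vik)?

2520

There are 7 choices for 1st place, 6 for 2nd, and so on down to 3 for position 5.
That gives 7 × 6 × 5 × 4 × 3 = 2520.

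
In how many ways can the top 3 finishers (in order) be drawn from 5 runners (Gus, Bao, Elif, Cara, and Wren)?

There are 5 choices for 1st place, 4 for 2nd, and 3 for 3rd.
That gives 5 × 4 × 3 = 60.

60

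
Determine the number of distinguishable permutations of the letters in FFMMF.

10

The 5 letters of FFMMF have repeats: F appearing 3 times and M appearing twice.
The number of distinct arrangements is 5!/(3!·2!) = 120/12 = 10.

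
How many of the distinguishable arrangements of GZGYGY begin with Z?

10

Fix Z in the first position and arrange the remaining 5 letters.
Those 5 letters have G appearing 3 times and Y appearing twice, giving (5)!/(3!·2!) = 10.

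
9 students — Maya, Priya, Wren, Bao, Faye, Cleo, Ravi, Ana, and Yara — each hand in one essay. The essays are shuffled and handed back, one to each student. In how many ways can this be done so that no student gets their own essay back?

133496

Count assignments avoiding every fixed point. For any j of the 9 students fixed to their own essay, the other 9−j can be arranged in (9−j)! ways.
By inclusion–exclusion this is Σ_{j=0}^{9} (−1)^j C(9,j)·(9−j)!.
Computing: 362880 − 362880 + 181440 − 60480 + 15120 − 3024 + 504 − 72 + 9 − 1 = 133496.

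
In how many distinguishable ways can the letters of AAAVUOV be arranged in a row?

AAAVUOV has 7 letters with A appearing 3 times and V appearing twice.
Dividing 7! = 5040 by 3!·2! = 12 for the repeated letters gives 420.

420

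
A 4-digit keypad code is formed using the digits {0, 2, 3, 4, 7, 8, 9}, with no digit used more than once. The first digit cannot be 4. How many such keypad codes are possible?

720

The first digit has 7−1 = 6 choices (anything except 4).
The remaining 3 digits are filled from the other 6 symbols without repetition: 6 × 5 × 4 = 120.
Total: 6 × 120 = 720.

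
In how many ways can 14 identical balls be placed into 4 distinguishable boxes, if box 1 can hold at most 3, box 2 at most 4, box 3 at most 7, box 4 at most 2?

Without the upper bounds there are C(17,3) = 680 ways to split 14 among 4 boxes.
Subtract solutions that violate a single cap (substitute x_i' = x_i − (cap_i+1)): x_1 ≥ 4 gives C(13,3) = 286; x_2 ≥ 5 gives C(12,3) = 220; x_3 ≥ 8 gives C(9,3) = 84; x_4 ≥ 3 gives C(14,3) = 364. Together 954.
Add back pairs where two caps are both exceeded: 56 + 10 + 120 + 4 + 84 + 20 = 294.
Subtract triples: 0 + 10 + 0 + 0 = 10.
By inclusion–exclusion the count is 680 − 954 + 294 − 10 = 10.

10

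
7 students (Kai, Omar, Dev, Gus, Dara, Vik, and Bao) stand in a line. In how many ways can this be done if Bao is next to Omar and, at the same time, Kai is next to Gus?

Treat {Bao,Omar} as one block (2 orders) and {Kai,Gus} as another (2 orders).
That leaves 5 units to arrange: 2 × 2 × 5! = 4 × 120 = 480.

480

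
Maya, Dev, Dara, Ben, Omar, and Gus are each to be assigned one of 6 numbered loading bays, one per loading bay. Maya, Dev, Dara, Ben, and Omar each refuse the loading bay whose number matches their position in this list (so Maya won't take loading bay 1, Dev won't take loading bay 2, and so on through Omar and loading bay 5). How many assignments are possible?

309

Let Aᵢ (for 1 ≤ i ≤ 5) be the placements that put person i in their forbidden loading bay. Any j of these fix j positions, leaving (6−j)! ways to fill the rest, and there are C(5,j) ways to pick which j.
By inclusion–exclusion, the number of valid placements is Σ_{j=0}^{5} (−1)^j C(5,j)·(6−j)!.
Computing: 720 − 600 + 240 − 60 + 10 − 1 = 309.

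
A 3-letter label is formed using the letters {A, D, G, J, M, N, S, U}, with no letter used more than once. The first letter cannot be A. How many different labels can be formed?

The first letter has 8−1 = 7 choices (anything except A).
The remaining 2 letters are filled from the other 7 symbols without repetition: 7 × 6 = 42.
Total: 7 × 42 = 294.

294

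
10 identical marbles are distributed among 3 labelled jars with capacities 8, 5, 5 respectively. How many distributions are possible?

33

By stars and bars, unrestricted non-negative solutions to x_1+…+x_3 = 10 number C(10+2,2) = 66.
Subtract solutions that violate a single cap (substitute x_i' = x_i − (cap_i+1)): x_1 ≥ 9 gives C(3,2) = 3; x_2 ≥ 6 gives C(6,2) = 15; x_3 ≥ 6 gives C(6,2) = 15. Together 33.
No two caps can be exceeded simultaneously, so the pair terms are all 0.
By inclusion–exclusion the count is 66 − 33 + 0 = 33.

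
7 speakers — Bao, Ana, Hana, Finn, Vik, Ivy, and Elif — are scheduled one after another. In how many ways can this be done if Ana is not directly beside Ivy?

3600

There are 7! = 5040 arrangements in all. If Ana and Ivy are adjacent, merging them into one block gives 2·(6)! = 1440 arrangements.
So 5040 − 1440 = 3600 arrangements keep them apart.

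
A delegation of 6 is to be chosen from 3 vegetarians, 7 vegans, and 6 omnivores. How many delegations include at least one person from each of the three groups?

Total 6-person selections from all 16: C(16,6) = 8008.
Selections missing a whole group: no vegetarians → C(13,6) = 1716; no vegans → C(9,6) = 84; no omnivores → C(10,6) = 210.
Add back selections omitting two groups (i.e. drawn from a single group): C(3,6) + C(7,6) + C(6,6) = 8.
By inclusion–exclusion: 8008 − 2010 + 8 = 6006.

6006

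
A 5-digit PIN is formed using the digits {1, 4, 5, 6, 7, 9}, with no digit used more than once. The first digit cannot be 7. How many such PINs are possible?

The first digit has 6−1 = 5 choices (anything except 7).
The remaining 4 digits are filled from the other 5 symbols without repetition: 5 × 4 × 3 × 2 = 120.
Total: 5 × 120 = 600.

600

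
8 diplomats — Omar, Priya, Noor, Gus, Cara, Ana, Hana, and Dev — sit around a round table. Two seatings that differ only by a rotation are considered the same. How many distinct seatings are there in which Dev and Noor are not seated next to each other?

Without the restriction there are (7)! = 5040 seatings.
Seatings with Dev beside Noor: treat them as a block with 2 internal orders, giving 2 × (6)! = 1440.
Subtracting, 5040 − 1440 = 3600.

3600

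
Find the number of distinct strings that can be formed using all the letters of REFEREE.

105

REFEREE has 7 letters with E appearing 4 times and R appearing twice.
So there are 7! / (4!·2!) = 105 distinguishable arrangements.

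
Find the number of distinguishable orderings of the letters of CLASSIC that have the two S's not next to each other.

Total arrangements of CLASSIC: 7!/(2!·2!) = 1260.
Arrangements with the S's together: treat SS as one letter, giving (6)!/(2!) = 360.
Hence 1260 − 360 = 900.

900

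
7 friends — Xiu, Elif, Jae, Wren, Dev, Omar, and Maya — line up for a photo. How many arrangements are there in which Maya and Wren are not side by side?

Of the 7! = 5040 arrangements, those with Maya and Wren adjacent number 2 × 6! = 1440 (treat the pair as a block with 2 internal orders).
So 5040 − 1440 = 3600 arrangements keep them apart.

3600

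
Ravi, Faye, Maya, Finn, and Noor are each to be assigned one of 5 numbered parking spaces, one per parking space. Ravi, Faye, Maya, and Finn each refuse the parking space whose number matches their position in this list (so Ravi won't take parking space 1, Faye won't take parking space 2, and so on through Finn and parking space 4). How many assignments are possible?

53

Let Aᵢ (for 1 ≤ i ≤ 4) be the placements that put person i in their forbidden parking space. Any j of these fix j positions, leaving (5−j)! ways to fill the rest, and there are C(4,j) ways to pick which j.
By inclusion–exclusion, the number of valid placements is Σ_{j=0}^{4} (−1)^j C(4,j)·(5−j)!.
Computing: 120 − 96 + 36 − 8 + 1 = 53.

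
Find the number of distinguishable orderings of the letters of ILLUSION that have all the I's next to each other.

Treat the 2 copies of I as a single block. The multiset to arrange is then {II, L, L, N, O, S, U}, 7 items in all.
That gives (7)!/(2!) = 2520 arrangements.

2520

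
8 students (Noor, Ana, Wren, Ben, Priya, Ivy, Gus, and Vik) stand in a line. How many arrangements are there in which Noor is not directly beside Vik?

Of the 8! = 40320 arrangements, those with Noor and Vik adjacent number 2 × 7! = 10080 (treat the pair as a block with 2 internal orders).
So 40320 − 10080 = 30240 arrangements keep them apart.

30240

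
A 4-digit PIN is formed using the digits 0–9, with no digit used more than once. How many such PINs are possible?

This is a permutation of 4 out of 10: P(10,4) = 10!/6!.
10 × 9 × 8 × 7 = 5040.

5040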